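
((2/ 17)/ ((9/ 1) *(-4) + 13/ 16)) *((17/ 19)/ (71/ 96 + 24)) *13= -39936/ 25405375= -0.00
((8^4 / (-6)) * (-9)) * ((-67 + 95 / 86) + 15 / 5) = -16616448 / 43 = -386429.02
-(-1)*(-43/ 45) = -43/ 45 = -0.96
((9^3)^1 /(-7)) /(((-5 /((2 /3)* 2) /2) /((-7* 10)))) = -3888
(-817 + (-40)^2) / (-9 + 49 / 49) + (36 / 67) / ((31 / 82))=-1602675 / 16616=-96.45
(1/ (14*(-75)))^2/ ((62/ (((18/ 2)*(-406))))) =-29/ 542500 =-0.00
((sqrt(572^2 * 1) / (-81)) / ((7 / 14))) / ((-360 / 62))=8866 / 3645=2.43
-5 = -5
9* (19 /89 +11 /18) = 1321 /178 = 7.42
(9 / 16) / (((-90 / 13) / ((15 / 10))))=-39 / 320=-0.12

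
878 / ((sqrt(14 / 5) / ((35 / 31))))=2195 * sqrt(70) / 31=592.41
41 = 41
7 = 7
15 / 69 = 5 / 23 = 0.22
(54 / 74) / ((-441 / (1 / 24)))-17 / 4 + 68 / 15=61627 / 217560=0.28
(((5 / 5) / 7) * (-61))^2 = 3721 / 49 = 75.94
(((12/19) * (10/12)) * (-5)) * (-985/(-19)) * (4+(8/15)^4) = -81398824/146205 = -556.74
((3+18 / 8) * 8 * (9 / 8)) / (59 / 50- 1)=525 / 2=262.50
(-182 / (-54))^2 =8281 / 729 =11.36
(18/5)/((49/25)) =90/49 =1.84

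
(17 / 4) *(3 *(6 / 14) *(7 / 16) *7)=1071 / 64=16.73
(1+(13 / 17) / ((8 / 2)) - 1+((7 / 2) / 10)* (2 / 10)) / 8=0.03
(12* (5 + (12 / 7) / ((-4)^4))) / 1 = 6729 / 112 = 60.08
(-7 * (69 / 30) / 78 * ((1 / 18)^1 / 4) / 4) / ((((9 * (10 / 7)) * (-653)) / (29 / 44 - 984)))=-48761909 / 580892083200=-0.00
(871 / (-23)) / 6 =-6.31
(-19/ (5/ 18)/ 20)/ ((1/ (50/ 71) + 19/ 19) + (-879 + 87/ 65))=2223/ 568907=0.00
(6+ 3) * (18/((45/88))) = 316.80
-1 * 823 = -823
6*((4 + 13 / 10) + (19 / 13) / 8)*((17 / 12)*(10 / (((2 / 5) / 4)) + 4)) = 48467 / 10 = 4846.70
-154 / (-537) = 154 / 537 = 0.29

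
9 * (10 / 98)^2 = 225 / 2401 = 0.09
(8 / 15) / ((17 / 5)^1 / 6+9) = 16 / 287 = 0.06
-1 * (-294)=294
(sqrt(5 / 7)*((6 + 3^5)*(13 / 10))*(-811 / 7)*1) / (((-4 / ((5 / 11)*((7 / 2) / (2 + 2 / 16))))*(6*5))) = 875069*sqrt(35) / 26180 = 197.75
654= 654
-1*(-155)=155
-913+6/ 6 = -912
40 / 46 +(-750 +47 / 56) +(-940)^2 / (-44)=-295120989 / 14168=-20830.11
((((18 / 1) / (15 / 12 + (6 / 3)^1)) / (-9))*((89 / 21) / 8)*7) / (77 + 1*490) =-89 / 22113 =-0.00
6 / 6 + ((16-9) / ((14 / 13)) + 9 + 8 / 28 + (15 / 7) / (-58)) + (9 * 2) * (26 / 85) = 384004 / 17255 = 22.25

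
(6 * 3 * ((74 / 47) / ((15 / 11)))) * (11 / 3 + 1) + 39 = 31957 / 235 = 135.99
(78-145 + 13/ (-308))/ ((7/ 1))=-20649/ 2156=-9.58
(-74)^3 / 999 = -10952 / 27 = -405.63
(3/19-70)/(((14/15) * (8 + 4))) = -6635/1064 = -6.24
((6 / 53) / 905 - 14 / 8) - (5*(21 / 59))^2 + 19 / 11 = -23433868681 / 7346511260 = -3.19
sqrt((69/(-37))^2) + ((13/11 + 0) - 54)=-20738/407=-50.95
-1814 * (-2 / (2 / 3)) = 5442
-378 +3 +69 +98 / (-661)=-202364 / 661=-306.15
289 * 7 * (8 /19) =16184 /19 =851.79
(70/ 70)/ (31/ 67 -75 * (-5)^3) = 67/ 628156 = 0.00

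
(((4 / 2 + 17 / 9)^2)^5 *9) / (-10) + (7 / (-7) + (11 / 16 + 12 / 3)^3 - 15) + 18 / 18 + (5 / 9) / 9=-1129761258140842165 / 1586874322944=-711941.23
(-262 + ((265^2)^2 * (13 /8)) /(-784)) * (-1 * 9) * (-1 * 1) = -577006212501 /6272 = -91997163.98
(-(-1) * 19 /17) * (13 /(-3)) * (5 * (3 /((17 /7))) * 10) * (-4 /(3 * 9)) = 345800 /7803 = 44.32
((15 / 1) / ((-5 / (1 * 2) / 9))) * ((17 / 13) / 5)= -918 / 65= -14.12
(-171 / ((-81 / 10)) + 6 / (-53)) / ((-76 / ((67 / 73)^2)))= -11240456 / 48296727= -0.23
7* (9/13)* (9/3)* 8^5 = 6193152/13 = 476396.31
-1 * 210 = -210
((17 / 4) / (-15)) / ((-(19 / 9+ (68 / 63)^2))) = 22491 / 260060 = 0.09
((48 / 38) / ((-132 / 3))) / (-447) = 2 / 31141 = 0.00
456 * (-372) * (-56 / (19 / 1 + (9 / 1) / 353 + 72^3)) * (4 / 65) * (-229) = -358.64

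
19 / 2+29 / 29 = 21 / 2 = 10.50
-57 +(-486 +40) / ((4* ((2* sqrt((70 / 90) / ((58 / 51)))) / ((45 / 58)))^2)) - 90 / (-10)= -4005093 / 55216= -72.54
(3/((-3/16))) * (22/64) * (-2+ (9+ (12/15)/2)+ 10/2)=-341/5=-68.20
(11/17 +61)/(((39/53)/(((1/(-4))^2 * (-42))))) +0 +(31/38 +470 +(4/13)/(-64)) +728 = 65766213/67184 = 978.90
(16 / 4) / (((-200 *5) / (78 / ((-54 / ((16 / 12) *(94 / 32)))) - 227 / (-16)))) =-737 / 21600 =-0.03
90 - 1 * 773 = -683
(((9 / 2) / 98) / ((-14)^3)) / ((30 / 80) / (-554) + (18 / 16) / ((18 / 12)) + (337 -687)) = 2493 / 52030404706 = 0.00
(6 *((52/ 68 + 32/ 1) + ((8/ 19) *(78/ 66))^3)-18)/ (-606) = -4638563162/ 15675057893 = -0.30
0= 0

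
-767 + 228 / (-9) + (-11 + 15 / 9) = -2405 / 3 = -801.67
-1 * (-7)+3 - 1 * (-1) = 11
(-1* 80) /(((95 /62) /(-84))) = 83328 /19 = 4385.68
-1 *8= -8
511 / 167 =3.06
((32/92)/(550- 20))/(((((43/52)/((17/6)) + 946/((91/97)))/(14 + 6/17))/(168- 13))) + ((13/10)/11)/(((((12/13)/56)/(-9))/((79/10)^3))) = -6656691451376993299/209234773495000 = -31814.46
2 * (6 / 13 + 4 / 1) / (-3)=-116 / 39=-2.97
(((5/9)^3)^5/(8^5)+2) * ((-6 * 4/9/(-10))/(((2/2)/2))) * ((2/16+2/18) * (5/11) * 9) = 229385781479032414813/222639140343756128256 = 1.03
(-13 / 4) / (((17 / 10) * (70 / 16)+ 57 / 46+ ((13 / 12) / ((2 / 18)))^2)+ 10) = -299 / 10464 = -0.03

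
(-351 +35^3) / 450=21262 / 225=94.50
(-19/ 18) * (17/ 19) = -17/ 18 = -0.94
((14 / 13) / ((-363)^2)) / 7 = 2 / 1712997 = 0.00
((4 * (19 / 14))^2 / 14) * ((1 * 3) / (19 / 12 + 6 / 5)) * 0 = 0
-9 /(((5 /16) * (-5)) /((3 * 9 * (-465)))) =-361584 /5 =-72316.80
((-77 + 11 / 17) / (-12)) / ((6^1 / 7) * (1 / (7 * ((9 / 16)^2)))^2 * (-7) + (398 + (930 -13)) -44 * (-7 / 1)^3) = 23182929 / 59775137146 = 0.00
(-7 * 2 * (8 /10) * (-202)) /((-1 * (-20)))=2828 /25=113.12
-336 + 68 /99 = -33196 /99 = -335.31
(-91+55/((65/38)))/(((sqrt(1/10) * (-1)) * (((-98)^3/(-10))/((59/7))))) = 225675 * sqrt(10)/42824236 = 0.02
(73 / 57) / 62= 73 / 3534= 0.02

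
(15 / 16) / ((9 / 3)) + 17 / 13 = 1.62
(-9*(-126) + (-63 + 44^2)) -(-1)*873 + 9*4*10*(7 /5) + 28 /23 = 100860 /23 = 4385.22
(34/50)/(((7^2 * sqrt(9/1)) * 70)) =17/257250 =0.00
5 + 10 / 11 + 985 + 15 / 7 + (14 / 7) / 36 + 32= 1025.11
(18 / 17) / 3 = 6 / 17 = 0.35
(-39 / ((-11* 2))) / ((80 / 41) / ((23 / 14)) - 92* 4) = -2829 / 585376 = -0.00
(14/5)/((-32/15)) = -21/16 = -1.31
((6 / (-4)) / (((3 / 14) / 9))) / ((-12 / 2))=21 / 2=10.50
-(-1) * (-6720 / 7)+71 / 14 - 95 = -1049.93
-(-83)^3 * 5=2858935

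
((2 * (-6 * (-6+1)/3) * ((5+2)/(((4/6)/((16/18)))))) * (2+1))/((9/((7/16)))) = 245/9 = 27.22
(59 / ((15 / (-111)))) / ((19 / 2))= -4366 / 95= -45.96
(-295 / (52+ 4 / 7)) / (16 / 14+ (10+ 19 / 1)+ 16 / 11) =-159005 / 895344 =-0.18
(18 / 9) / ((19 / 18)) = 1.89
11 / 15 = 0.73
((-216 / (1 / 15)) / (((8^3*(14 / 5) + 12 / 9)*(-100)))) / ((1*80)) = 0.00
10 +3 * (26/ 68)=379/ 34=11.15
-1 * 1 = -1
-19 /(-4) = 19 /4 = 4.75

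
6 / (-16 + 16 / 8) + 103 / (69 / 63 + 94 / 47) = 14946 / 455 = 32.85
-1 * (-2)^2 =-4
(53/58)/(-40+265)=53/13050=0.00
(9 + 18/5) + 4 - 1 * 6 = 53/5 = 10.60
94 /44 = 47 /22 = 2.14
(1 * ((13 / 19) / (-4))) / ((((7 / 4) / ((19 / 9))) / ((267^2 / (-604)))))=102973 / 4228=24.36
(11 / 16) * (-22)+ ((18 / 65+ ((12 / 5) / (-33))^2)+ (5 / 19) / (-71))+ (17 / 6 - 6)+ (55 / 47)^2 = -46810055713943 / 2812468315800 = -16.64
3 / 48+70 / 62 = 591 / 496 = 1.19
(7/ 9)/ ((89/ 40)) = 280/ 801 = 0.35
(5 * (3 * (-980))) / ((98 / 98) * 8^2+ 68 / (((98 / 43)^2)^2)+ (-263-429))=67794059760 / 2884612099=23.50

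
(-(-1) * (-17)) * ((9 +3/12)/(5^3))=-629/500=-1.26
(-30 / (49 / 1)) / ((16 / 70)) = -75 / 28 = -2.68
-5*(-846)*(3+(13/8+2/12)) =81075/4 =20268.75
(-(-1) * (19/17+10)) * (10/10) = 189/17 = 11.12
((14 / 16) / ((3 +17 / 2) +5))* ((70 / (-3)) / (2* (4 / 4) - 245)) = 245 / 48114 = 0.01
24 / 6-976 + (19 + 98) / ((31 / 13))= -28611 / 31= -922.94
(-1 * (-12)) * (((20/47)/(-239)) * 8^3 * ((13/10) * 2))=-28.44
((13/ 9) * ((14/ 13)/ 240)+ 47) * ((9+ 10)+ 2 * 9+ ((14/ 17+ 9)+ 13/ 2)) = 92040571/ 36720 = 2506.55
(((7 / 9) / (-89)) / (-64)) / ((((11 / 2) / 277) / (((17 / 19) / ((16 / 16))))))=0.01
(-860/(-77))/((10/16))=1376/77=17.87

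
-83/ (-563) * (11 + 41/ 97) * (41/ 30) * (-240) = -30164192/ 54611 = -552.35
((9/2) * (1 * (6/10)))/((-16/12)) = -81/40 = -2.02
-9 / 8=-1.12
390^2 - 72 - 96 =151932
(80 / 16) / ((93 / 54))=90 / 31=2.90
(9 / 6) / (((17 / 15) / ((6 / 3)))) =45 / 17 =2.65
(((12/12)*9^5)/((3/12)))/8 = 59049/2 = 29524.50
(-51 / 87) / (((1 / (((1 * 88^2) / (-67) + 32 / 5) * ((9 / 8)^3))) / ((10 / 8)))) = 14165199 / 124352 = 113.91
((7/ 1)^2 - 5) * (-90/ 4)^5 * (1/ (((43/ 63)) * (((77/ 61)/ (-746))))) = 37787115853125/ 172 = 219692534029.80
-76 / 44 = -19 / 11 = -1.73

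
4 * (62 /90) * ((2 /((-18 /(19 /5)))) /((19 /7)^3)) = -42532 /731025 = -0.06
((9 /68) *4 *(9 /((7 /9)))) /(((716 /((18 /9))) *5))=729 /213010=0.00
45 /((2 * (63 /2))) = 0.71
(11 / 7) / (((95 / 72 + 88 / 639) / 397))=7441368 / 17381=428.13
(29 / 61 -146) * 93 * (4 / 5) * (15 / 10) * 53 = -262528398 / 305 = -860748.85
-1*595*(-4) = 2380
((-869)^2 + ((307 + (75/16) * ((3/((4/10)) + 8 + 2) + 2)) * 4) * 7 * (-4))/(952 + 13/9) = 745.23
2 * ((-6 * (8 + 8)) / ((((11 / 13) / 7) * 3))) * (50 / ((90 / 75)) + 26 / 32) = -742196 / 33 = -22490.79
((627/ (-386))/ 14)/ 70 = -0.00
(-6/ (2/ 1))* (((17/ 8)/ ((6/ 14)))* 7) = -833/ 8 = -104.12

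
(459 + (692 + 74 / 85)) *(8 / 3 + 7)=2839361 / 255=11134.75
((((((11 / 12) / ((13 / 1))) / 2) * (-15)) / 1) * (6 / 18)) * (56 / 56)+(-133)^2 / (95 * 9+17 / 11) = 4299317 / 209976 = 20.48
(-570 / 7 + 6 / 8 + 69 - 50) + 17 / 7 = -237 / 4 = -59.25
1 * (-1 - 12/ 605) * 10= -1234/ 121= -10.20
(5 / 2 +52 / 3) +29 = 48.83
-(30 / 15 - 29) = 27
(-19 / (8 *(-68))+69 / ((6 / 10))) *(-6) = -187737 / 272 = -690.21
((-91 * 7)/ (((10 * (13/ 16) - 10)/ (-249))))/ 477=-422968/ 2385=-177.35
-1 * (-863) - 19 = 844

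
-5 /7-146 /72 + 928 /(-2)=-117619 /252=-466.74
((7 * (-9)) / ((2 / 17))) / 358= -1.50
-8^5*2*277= -18153472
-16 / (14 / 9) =-72 / 7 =-10.29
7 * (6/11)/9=14/33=0.42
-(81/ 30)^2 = -729/ 100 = -7.29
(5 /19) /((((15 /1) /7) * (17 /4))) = 28 /969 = 0.03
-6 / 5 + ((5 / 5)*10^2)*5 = 498.80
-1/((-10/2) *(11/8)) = 8/55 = 0.15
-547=-547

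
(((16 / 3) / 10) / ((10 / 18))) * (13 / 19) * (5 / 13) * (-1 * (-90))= 432 / 19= 22.74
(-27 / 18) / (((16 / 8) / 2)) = -3 / 2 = -1.50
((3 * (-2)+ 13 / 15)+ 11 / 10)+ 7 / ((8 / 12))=97 / 15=6.47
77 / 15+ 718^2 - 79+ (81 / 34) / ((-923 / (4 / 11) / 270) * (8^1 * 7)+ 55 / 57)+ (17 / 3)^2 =1063051816215491 / 2062247220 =515482.24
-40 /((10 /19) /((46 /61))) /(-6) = 1748 /183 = 9.55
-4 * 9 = -36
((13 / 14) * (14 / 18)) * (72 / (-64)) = -13 / 16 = -0.81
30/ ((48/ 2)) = 5/ 4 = 1.25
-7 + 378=371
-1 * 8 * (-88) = 704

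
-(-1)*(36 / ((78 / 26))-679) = -667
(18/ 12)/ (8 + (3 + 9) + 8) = 3/ 56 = 0.05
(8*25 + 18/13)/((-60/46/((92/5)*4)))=-11079376/975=-11363.46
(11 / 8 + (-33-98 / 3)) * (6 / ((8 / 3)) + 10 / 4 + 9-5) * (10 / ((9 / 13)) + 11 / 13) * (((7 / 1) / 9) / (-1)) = 676304615 / 101088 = 6690.26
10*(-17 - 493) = -5100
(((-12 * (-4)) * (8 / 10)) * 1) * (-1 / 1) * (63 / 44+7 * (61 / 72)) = -46648 / 165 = -282.72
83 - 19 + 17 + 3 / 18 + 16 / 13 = 6427 / 78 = 82.40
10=10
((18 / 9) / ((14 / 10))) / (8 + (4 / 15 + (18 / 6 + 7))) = 75 / 959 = 0.08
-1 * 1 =-1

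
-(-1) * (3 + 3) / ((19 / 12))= 72 / 19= 3.79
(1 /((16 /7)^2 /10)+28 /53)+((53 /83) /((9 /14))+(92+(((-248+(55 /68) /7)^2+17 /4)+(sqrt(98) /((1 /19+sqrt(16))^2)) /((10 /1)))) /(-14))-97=-2255253493644791 /502340743296-361 * sqrt(2) /118580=-4489.49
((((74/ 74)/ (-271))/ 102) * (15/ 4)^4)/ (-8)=16875/ 18870272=0.00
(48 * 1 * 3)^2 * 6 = 124416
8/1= 8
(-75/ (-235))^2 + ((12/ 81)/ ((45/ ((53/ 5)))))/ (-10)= 6600221/ 67098375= 0.10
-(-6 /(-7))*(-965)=5790 /7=827.14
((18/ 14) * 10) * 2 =180/ 7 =25.71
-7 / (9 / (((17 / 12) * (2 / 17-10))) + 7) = -98 / 89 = -1.10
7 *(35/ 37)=245/ 37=6.62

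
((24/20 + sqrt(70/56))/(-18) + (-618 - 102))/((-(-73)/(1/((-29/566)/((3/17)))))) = 283 * sqrt(5)/215934 + 6113366/179945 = 33.98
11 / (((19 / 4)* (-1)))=-44 / 19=-2.32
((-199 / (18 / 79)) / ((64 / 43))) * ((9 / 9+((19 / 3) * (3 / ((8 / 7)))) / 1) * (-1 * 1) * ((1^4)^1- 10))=-95316423 / 1024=-93082.44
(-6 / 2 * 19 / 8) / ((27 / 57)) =-361 / 24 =-15.04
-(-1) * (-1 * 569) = -569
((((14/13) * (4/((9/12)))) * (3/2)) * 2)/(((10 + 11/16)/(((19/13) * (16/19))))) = 57344/28899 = 1.98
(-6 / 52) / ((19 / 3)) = -9 / 494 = -0.02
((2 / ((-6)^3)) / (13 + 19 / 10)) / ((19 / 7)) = -35 / 152874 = -0.00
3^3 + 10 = 37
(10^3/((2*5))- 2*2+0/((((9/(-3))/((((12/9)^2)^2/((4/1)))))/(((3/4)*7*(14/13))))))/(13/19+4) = 1824/89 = 20.49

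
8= 8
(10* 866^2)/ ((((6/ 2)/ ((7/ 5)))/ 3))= 10499384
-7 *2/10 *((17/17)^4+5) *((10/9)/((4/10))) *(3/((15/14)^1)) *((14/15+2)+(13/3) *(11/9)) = -217756/405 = -537.67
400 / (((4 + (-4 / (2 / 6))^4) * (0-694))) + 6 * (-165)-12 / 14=-2495843374 / 2518873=-990.86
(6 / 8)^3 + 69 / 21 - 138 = -60163 / 448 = -134.29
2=2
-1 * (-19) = 19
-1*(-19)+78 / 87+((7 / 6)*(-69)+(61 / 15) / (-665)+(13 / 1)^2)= 62709287 / 578550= 108.39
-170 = -170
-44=-44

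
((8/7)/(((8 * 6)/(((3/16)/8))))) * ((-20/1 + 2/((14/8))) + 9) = -69/12544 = -0.01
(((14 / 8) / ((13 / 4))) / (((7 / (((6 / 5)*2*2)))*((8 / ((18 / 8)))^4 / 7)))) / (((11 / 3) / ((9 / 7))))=0.01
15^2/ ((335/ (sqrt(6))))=45*sqrt(6)/ 67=1.65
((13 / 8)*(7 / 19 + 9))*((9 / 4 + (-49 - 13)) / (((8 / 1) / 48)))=-829569 / 152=-5457.69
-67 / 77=-0.87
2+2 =4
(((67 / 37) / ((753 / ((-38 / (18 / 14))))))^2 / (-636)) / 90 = -79405921 / 899742122924310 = -0.00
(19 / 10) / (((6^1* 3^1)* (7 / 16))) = 0.24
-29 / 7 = -4.14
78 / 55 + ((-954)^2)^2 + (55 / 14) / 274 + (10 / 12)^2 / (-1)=393203436607580848 / 474705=828311133456.74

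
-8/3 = -2.67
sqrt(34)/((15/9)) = 3 * sqrt(34)/5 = 3.50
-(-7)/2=7/2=3.50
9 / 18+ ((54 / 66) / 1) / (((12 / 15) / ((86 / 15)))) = 70 / 11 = 6.36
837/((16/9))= 7533/16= 470.81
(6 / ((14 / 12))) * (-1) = -36 / 7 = -5.14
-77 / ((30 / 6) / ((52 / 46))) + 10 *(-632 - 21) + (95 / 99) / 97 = -7230587131 / 1104345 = -6547.40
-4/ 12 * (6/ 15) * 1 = -2/ 15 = -0.13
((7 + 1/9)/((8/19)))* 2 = 304/9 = 33.78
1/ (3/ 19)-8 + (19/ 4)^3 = 105.51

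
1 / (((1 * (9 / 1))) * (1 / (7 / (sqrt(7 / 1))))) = sqrt(7) / 9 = 0.29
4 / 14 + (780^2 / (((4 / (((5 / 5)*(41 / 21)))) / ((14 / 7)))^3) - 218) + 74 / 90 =8732389021 / 15435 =565752.45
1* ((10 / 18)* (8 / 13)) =40 / 117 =0.34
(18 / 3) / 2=3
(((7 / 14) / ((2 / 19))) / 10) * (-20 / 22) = -19 / 44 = -0.43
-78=-78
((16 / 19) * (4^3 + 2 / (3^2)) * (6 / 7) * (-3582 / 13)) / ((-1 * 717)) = 17.81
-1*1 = -1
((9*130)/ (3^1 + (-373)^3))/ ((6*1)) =-195/ 51895114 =-0.00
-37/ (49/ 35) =-185/ 7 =-26.43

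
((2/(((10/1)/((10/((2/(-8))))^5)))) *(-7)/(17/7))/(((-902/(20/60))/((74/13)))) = -37130240000/299013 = -124176.01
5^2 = 25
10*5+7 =57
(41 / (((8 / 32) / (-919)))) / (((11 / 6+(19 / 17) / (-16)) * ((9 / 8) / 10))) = -3279580160 / 4317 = -759689.64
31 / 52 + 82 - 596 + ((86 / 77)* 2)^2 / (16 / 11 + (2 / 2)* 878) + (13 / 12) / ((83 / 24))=-5773451724085 / 11252429188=-513.08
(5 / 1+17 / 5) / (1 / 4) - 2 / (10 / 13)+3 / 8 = 31.38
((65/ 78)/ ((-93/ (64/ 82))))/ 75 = -16/ 171585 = -0.00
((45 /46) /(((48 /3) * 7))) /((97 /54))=1215 /249872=0.00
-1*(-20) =20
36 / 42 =6 / 7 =0.86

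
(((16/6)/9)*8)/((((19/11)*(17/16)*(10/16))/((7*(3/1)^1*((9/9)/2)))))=315392/14535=21.70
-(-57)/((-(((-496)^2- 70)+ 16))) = -57/245962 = -0.00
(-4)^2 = 16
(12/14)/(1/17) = 102/7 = 14.57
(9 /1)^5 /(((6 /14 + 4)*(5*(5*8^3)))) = 413343 /396800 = 1.04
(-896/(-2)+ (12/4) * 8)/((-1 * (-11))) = 472/11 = 42.91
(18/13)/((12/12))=1.38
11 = 11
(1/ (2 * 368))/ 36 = 0.00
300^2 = 90000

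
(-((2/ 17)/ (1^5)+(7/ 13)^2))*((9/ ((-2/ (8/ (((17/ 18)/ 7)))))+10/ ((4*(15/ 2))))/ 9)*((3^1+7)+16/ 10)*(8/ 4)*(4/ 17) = 7384588304/ 112090095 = 65.88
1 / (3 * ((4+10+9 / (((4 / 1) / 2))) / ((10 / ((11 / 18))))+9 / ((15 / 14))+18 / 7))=840 / 30497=0.03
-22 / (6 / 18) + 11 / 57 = -3751 / 57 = -65.81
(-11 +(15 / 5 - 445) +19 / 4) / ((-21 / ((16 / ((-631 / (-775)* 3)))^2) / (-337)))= -23227024040000 / 75252429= -308654.81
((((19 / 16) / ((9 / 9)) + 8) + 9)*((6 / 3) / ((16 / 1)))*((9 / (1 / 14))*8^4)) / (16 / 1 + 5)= 55872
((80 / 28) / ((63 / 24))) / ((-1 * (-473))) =160 / 69531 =0.00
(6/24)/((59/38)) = 19/118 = 0.16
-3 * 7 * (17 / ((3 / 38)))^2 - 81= -2921455 / 3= -973818.33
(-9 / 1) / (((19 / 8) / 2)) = -144 / 19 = -7.58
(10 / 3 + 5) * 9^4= 54675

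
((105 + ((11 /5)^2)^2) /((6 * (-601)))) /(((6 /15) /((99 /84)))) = -441463 /4207000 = -0.10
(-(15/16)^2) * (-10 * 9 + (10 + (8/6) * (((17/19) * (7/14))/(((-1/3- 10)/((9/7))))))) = 37141425/527744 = 70.38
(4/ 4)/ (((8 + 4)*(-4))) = -1/ 48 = -0.02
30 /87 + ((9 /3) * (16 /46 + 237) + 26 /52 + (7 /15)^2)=214038791 /300150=713.11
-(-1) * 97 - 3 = 94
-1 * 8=-8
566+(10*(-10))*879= -87334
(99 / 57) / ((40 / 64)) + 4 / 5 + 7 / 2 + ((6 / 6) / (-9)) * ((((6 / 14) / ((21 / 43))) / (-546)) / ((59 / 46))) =1910794885 / 269921106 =7.08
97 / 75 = 1.29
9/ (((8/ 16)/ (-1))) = -18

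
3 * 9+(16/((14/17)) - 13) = 234/7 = 33.43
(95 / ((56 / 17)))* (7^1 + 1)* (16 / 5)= 738.29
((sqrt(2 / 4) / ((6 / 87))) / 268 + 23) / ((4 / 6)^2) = 261 * sqrt(2) / 4288 + 207 / 4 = 51.84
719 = 719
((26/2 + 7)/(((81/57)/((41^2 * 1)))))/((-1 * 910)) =-63878/2457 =-26.00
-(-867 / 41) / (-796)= -867 / 32636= -0.03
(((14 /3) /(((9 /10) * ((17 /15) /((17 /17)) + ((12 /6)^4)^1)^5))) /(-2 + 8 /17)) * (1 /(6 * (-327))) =1859375 /1588676483461769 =0.00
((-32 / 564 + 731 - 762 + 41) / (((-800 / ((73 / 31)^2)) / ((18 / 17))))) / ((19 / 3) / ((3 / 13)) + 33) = -100861983 / 83540883200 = -0.00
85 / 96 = 0.89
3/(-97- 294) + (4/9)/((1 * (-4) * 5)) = -526/17595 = -0.03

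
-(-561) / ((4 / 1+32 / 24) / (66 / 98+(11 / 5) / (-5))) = 240669 / 9800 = 24.56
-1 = -1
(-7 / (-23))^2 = 49 / 529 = 0.09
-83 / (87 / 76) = -6308 / 87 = -72.51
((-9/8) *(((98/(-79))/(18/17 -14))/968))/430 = -7497/28937004800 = -0.00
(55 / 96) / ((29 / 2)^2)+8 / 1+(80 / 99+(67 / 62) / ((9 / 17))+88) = 2041119533 / 20648232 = 98.85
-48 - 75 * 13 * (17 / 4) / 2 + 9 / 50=-423939 / 200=-2119.70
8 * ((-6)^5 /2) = -31104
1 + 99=100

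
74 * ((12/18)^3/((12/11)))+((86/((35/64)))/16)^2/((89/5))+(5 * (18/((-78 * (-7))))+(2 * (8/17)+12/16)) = 27.38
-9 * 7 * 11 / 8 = -693 / 8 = -86.62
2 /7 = 0.29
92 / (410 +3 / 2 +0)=184 / 823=0.22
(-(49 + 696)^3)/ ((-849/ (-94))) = -38868400750/ 849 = -45781390.75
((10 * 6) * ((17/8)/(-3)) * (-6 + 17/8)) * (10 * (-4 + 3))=-13175/8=-1646.88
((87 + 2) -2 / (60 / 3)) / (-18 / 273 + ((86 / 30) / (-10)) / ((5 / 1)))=-6067425 / 8413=-721.20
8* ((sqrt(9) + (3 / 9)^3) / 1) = 656 / 27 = 24.30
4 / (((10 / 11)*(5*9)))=22 / 225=0.10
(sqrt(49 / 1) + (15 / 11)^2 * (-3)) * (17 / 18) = 1462 / 1089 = 1.34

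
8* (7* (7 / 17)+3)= 800 / 17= 47.06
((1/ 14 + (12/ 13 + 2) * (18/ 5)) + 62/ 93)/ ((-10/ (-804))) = 2059781/ 2275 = 905.40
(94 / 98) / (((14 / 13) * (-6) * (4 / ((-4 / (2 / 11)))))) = 6721 / 8232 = 0.82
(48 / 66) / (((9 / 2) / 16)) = 256 / 99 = 2.59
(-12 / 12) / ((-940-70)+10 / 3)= 3 / 3020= 0.00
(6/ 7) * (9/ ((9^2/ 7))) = 2/ 3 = 0.67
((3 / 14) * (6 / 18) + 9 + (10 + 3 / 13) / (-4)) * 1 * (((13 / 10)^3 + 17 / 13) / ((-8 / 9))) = -972226179 / 37856000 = -25.68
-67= -67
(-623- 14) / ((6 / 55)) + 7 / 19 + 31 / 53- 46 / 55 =-1940374607 / 332310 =-5839.05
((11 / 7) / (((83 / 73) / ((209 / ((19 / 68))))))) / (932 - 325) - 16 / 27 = 10574716 / 9522009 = 1.11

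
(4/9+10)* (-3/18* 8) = -376/27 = -13.93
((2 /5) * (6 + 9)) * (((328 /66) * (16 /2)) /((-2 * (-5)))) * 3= 71.56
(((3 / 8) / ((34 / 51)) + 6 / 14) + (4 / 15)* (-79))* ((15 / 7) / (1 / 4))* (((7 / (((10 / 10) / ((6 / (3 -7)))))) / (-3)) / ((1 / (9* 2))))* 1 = -303543 / 28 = -10840.82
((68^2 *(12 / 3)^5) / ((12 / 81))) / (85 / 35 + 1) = 9321984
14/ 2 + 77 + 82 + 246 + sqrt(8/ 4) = sqrt(2) + 412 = 413.41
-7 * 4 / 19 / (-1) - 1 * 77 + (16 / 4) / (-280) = -100469 / 1330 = -75.54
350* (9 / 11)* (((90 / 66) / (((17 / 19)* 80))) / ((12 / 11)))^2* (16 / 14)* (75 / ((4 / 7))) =13.10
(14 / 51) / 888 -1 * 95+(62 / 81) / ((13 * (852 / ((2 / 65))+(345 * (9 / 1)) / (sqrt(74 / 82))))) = -36106087489764497 / 380065324210020 -1426 * sqrt(1517) / 218196838665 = -95.00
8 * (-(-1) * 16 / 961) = 128 / 961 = 0.13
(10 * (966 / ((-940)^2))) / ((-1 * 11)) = -483 / 485980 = -0.00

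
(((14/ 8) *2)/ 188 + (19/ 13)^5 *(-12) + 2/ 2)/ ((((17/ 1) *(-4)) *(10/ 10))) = 11029953469/ 9493219424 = 1.16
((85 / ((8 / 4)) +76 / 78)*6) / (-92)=-3391 / 1196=-2.84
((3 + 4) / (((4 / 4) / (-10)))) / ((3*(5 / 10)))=-140 / 3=-46.67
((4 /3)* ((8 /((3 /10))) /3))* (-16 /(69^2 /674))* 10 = -34508800 /128547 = -268.45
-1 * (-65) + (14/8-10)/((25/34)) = 2689/50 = 53.78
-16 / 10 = -8 / 5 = -1.60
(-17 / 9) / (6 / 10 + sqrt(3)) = 85 / 198 - 425 * sqrt(3) / 594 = -0.81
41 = 41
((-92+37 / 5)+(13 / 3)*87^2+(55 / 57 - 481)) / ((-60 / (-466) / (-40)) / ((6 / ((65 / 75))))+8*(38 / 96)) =17124184016 / 1682013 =10180.77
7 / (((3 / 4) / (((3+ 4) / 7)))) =28 / 3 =9.33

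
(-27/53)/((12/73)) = -657/212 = -3.10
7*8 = 56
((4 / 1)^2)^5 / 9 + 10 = 1048666 / 9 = 116518.44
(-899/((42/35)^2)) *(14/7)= -22475/18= -1248.61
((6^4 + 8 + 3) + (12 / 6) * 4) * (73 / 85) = 19199 / 17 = 1129.35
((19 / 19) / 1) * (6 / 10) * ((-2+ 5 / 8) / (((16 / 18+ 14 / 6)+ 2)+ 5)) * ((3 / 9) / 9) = -11 / 3680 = -0.00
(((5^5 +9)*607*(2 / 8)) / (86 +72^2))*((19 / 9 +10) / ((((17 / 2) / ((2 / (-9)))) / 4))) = -414709684 / 3628395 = -114.30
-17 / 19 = -0.89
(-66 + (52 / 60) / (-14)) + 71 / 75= -68371 / 1050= -65.12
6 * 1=6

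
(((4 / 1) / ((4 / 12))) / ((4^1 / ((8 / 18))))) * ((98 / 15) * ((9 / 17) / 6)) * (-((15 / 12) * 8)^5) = -3920000 / 51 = -76862.75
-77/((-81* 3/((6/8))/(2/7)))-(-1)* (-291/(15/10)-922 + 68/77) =-13909121/12474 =-1115.05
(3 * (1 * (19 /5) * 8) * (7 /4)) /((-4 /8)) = -1596 /5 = -319.20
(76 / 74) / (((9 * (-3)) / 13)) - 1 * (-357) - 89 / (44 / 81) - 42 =6622613 / 43956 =150.66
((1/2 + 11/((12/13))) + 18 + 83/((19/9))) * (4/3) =92.98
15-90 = -75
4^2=16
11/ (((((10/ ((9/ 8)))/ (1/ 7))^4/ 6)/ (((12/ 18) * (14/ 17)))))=72171/ 29854720000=0.00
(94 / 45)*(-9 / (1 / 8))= -752 / 5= -150.40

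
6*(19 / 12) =19 / 2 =9.50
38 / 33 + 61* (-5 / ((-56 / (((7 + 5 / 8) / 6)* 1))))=238703 / 29568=8.07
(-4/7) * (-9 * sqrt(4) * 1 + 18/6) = 8.57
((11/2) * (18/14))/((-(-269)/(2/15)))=0.00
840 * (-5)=-4200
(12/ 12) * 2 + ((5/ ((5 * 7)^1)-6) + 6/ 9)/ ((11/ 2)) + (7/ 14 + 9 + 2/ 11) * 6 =13663/ 231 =59.15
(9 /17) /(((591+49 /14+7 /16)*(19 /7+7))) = 84 /916997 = 0.00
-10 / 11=-0.91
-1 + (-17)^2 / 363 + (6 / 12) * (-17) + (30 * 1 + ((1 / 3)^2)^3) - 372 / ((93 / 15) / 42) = -440816095 / 176418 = -2498.70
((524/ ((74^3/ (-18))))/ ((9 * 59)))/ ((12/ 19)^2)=-47291/ 430347888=-0.00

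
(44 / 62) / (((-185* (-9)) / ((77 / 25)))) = 1694 / 1290375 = 0.00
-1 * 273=-273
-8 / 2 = -4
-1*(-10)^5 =100000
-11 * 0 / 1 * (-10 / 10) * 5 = 0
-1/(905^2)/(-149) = 1/122034725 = 0.00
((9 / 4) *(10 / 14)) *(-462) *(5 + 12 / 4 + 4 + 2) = -10395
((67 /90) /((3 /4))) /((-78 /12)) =-268 /1755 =-0.15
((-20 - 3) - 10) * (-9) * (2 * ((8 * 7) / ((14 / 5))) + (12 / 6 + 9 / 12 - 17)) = 30591 / 4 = 7647.75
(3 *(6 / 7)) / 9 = 0.29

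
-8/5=-1.60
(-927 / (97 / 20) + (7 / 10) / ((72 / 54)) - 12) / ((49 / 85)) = -13364091 / 38024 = -351.46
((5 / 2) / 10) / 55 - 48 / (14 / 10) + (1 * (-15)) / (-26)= -33.70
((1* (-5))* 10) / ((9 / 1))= -50 / 9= -5.56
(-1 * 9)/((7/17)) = -21.86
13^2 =169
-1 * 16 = -16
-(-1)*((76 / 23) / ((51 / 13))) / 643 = 988 / 754239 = 0.00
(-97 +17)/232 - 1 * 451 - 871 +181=-33099/29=-1141.34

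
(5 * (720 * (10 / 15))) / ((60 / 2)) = 80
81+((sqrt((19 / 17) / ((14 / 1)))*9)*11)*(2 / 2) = 99*sqrt(4522) / 238+81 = 108.97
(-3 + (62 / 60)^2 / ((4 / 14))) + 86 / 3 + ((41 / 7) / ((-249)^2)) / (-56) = 8933045011 / 303804900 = 29.40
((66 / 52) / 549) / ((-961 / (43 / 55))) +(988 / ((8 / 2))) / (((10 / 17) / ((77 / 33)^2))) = 2286.12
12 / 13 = 0.92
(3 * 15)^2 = 2025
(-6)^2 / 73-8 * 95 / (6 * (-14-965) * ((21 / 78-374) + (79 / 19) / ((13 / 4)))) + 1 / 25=525448675691 / 986196359775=0.53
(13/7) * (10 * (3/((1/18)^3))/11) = 29538.70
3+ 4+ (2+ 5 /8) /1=9.62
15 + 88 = 103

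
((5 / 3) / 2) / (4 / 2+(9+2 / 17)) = 85 / 1134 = 0.07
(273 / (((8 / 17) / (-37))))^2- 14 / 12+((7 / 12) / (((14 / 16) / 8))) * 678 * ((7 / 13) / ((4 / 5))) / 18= 3449948190157 / 7488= 460730260.44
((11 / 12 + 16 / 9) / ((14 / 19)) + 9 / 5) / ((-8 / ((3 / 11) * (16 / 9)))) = -13751 / 41580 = -0.33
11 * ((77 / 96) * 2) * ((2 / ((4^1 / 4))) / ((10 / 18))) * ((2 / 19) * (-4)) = -2541 / 95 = -26.75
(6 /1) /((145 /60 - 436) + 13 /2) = -72 /5125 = -0.01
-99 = -99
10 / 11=0.91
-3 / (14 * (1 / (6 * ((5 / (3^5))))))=-5 / 189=-0.03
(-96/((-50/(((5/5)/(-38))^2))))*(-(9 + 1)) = -24/1805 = -0.01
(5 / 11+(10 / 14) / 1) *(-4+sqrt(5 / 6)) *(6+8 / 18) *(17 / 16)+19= -1002 / 77+2465 *sqrt(30) / 1848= -5.71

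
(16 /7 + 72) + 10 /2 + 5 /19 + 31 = 14703 /133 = 110.55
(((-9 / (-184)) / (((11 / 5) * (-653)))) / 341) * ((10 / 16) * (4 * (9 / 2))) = -2025 / 1802760608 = -0.00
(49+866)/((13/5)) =4575/13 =351.92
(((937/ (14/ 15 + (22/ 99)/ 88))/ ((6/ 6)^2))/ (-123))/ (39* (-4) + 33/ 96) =19789440/ 378421513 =0.05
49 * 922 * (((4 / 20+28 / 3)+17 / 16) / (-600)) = -57443827 / 72000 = -797.83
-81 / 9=-9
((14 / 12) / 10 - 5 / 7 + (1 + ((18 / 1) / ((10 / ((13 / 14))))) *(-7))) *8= -1898 / 21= -90.38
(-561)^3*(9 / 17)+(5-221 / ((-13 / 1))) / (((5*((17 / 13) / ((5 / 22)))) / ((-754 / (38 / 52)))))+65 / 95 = -93472925.33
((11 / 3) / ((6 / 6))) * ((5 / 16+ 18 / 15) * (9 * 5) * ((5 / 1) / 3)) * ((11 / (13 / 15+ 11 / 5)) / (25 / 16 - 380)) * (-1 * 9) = 1976535 / 55706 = 35.48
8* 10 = 80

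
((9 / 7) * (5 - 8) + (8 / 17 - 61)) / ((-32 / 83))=317973 / 1904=167.00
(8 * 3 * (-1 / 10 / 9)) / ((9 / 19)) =-76 / 135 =-0.56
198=198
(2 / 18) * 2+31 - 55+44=182 / 9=20.22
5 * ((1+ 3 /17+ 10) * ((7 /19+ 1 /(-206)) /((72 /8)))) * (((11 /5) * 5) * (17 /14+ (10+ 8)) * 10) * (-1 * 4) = -2105328500 /110313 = -19085.04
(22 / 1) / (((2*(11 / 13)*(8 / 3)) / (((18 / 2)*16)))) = 702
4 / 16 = 1 / 4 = 0.25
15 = 15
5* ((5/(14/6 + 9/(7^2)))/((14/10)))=525/74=7.09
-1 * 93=-93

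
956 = 956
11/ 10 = 1.10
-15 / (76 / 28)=-105 / 19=-5.53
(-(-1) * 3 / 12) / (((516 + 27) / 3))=1 / 724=0.00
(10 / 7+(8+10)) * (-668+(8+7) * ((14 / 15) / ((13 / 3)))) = -1175312 / 91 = -12915.52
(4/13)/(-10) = -2/65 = -0.03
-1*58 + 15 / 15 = -57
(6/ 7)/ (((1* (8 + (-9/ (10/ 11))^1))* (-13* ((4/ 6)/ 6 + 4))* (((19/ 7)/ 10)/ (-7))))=-37800/ 173641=-0.22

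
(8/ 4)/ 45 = 2/ 45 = 0.04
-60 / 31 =-1.94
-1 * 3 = -3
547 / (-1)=-547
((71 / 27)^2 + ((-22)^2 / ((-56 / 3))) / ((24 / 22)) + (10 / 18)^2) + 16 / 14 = -89821 / 5832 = -15.40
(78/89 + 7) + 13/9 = 7466/801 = 9.32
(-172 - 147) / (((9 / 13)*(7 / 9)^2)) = -37323 / 49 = -761.69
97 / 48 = 2.02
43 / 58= 0.74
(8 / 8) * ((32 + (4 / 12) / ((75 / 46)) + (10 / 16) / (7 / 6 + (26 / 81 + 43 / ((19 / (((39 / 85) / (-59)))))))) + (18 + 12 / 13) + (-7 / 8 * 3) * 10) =3358886279431 / 132748264350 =25.30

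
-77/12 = -6.42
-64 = -64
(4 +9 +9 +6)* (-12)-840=-1176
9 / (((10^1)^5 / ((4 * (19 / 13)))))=171 / 325000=0.00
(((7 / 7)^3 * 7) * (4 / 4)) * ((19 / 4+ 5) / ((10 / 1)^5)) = 273 / 400000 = 0.00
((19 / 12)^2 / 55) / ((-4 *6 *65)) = -361 / 12355200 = -0.00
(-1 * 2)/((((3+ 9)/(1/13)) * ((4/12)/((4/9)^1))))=-2/117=-0.02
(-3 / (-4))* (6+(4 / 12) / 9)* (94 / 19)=7661 / 342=22.40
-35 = -35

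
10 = 10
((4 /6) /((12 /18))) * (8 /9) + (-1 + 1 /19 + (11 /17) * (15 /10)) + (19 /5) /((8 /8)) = 136981 /29070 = 4.71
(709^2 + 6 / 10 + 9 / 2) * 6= 3016116.60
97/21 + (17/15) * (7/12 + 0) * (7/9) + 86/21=104651/11340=9.23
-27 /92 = -0.29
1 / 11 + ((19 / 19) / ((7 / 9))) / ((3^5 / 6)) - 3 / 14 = -127 / 1386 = -0.09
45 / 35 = 9 / 7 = 1.29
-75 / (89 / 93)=-6975 / 89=-78.37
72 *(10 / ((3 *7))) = 240 / 7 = 34.29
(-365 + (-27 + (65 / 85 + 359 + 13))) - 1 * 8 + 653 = 10638 / 17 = 625.76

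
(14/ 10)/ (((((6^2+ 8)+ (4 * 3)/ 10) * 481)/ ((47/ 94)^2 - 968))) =-27097/ 434824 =-0.06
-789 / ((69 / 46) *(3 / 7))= -3682 / 3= -1227.33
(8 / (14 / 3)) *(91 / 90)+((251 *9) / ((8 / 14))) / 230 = 52223 / 2760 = 18.92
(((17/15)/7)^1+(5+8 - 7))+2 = 857/105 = 8.16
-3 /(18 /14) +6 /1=11 /3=3.67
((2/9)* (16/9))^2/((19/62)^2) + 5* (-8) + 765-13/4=6853665151/9474084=723.41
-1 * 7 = -7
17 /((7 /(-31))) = -527 /7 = -75.29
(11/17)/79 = 11/1343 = 0.01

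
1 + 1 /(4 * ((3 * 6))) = 73 /72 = 1.01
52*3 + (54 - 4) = 206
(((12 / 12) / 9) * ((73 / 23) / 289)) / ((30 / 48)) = 584 / 299115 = 0.00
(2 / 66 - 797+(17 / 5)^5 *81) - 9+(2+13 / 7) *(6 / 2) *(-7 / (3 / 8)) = 3689887136 / 103125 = 35780.72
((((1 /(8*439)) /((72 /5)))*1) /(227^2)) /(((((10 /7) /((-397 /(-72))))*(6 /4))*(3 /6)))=2779 /1407221538048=0.00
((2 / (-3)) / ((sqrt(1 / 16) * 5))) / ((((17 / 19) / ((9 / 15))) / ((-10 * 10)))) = 608 / 17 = 35.76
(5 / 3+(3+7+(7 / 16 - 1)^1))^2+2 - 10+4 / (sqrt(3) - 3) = 261049 / 2304 - 2 * sqrt(3) / 3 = 112.15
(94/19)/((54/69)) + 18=4159/171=24.32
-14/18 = -7/9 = -0.78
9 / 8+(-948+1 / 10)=-37871 / 40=-946.78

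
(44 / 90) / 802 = 11 / 18045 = 0.00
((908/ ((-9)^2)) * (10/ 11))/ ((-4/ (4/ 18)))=-4540/ 8019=-0.57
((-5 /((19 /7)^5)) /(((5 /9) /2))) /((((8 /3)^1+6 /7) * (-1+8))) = -453789 /91615663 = -0.00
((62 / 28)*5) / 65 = 31 / 182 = 0.17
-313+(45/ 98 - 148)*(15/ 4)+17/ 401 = -136165317/ 157192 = -866.24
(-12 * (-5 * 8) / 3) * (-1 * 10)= -1600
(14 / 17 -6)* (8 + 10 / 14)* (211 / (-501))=1132648 / 59619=19.00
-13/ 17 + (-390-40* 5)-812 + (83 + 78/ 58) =-649981/ 493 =-1318.42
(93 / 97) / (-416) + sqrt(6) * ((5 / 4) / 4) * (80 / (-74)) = -0.83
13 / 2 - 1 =11 / 2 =5.50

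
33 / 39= 11 / 13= 0.85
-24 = -24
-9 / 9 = -1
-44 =-44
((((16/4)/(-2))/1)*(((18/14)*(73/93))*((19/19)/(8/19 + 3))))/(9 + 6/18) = -12483/197470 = -0.06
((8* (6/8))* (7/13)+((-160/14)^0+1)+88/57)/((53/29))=145580/39273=3.71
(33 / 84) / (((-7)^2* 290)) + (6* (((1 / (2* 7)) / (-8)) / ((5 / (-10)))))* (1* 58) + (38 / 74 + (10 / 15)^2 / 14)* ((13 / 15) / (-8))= 1223299633 / 198741060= 6.16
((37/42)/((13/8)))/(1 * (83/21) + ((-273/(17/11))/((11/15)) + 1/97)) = -244052/106655783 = -0.00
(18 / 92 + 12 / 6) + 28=30.20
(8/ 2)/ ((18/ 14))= 28/ 9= 3.11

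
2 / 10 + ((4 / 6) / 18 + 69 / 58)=11171 / 7830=1.43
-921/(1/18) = -16578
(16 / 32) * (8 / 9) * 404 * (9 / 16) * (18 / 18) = 101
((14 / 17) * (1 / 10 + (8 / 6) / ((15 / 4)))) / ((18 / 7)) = 0.15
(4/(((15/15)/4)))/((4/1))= 4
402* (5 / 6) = 335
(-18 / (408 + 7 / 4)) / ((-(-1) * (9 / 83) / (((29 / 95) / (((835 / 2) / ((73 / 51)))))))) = -2811376 / 6630697425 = -0.00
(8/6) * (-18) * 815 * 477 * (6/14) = -27990360/7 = -3998622.86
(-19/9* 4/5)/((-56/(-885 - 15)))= -27.14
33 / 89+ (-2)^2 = 389 / 89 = 4.37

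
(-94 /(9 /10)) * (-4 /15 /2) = 376 /27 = 13.93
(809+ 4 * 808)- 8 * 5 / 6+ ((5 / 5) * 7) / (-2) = 24185 / 6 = 4030.83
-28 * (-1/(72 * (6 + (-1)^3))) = 0.08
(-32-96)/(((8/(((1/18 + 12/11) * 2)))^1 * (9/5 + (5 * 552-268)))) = -18160/1234431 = -0.01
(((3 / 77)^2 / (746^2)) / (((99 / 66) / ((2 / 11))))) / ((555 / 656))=656 / 1678663036435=0.00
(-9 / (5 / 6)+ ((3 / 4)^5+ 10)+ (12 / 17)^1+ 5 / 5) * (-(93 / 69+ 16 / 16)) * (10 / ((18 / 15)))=-4477635 / 200192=-22.37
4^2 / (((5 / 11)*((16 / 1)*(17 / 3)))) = 33 / 85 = 0.39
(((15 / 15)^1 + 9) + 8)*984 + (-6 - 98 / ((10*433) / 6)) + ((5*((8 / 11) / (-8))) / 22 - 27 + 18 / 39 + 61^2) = 145759403931 / 6811090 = 21400.31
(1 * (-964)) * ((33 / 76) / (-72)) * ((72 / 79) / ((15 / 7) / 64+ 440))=3562944 / 295899635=0.01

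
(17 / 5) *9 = 153 / 5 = 30.60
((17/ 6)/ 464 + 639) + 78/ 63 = 12477079/ 19488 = 640.24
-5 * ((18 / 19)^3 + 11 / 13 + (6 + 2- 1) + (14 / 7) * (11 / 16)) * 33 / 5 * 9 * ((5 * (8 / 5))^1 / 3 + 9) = -24893630685 / 713336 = -34897.48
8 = 8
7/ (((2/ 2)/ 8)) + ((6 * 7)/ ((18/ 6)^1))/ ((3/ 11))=322/ 3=107.33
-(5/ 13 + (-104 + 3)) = 1308/ 13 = 100.62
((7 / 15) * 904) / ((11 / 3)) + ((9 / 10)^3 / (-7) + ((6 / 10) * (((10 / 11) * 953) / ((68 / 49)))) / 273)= 1979459501 / 17017000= 116.32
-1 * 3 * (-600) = 1800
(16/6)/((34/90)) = 7.06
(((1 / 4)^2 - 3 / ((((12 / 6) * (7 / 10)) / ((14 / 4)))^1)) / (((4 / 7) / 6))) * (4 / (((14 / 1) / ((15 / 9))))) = -595 / 16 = -37.19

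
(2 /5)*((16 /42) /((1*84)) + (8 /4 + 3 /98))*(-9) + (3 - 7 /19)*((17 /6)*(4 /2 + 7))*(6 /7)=46729 /931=50.19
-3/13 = -0.23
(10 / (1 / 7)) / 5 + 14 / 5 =84 / 5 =16.80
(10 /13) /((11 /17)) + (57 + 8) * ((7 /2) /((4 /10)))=326005 /572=569.94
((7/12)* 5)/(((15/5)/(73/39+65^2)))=1442420/351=4109.46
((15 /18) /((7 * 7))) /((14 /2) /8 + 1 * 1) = 4 /441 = 0.01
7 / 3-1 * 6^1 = -11 / 3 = -3.67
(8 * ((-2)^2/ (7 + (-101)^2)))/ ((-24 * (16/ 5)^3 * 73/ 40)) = -625/ 286150656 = -0.00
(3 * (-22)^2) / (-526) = -726 / 263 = -2.76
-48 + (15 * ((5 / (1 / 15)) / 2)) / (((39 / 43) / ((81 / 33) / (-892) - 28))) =-4442798751 / 255112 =-17415.09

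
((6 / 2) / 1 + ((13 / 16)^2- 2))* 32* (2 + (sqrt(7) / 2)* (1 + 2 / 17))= 475* sqrt(7) / 16 + 425 / 4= 184.80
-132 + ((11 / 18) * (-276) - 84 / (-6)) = -286.67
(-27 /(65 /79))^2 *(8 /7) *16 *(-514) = -299333138688 /29575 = -10121154.31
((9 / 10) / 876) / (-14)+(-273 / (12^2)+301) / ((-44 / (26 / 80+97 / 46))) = -16426332917 / 992893440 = -16.54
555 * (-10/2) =-2775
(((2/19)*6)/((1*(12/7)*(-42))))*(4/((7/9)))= -6/133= -0.05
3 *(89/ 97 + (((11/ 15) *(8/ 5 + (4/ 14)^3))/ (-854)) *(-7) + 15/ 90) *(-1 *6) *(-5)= 999092559/ 10147655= 98.46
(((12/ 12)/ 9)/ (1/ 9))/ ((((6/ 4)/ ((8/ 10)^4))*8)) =64/ 1875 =0.03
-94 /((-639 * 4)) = 47 /1278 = 0.04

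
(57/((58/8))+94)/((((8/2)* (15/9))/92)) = 203826/145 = 1405.70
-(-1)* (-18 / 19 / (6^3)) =-1 / 228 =-0.00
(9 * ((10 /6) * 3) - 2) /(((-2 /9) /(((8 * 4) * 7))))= -43344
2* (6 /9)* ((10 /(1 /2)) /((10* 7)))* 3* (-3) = -24 /7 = -3.43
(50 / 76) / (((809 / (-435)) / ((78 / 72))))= -47125 / 122968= -0.38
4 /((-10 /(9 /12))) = -3 /10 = -0.30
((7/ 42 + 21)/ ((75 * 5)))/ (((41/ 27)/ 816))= 155448/ 5125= 30.33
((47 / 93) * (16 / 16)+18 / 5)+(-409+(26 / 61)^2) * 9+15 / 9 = -6356289241 / 1730265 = -3673.59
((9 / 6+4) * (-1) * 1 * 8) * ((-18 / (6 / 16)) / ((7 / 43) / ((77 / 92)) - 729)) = -998976 / 344725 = -2.90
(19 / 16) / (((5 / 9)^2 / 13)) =50.02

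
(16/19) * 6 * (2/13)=192/247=0.78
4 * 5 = 20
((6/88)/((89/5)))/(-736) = -15/2882176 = -0.00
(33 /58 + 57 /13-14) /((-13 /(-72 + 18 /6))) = -470649 /9802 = -48.02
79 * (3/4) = 237/4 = 59.25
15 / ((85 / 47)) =8.29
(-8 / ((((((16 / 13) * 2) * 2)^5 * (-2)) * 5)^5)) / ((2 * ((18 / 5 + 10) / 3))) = 21169230044600449998092219079 / 485264215520026359559817229612828346370133852160000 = 0.00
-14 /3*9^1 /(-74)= 21 /37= 0.57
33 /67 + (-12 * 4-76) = -8275 /67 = -123.51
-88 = -88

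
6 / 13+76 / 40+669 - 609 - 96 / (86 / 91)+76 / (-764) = -41980859 / 1067690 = -39.32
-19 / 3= -6.33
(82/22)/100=41/1100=0.04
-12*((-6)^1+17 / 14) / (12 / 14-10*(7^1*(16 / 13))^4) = -5740761 / 5507232077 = -0.00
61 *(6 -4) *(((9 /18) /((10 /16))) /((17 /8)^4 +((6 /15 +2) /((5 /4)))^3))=6246400000 /1758000457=3.55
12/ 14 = 6/ 7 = 0.86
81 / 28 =2.89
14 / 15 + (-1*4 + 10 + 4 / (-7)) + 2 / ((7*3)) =226 / 35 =6.46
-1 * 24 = -24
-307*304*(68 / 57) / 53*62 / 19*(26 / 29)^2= -13999278592 / 2540661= -5510.09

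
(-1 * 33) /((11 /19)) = -57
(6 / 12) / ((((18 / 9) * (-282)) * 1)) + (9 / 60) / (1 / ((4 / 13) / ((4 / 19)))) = 16009 / 73320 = 0.22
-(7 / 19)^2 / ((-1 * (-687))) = -49 / 248007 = -0.00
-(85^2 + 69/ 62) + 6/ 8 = -895945/ 124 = -7225.36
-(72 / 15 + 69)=-73.80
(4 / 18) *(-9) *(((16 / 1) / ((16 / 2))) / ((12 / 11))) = -3.67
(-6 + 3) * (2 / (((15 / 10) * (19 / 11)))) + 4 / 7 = -232 / 133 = -1.74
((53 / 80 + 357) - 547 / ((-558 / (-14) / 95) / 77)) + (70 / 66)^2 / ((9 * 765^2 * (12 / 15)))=-56918101561021073 / 568990390320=-100033.50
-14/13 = -1.08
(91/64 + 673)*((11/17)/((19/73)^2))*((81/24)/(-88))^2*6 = 29590833897/520486912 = 56.85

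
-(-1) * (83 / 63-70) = -4327 / 63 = -68.68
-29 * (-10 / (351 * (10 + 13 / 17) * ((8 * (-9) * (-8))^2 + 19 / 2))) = 9860 / 42623156043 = 0.00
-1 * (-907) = 907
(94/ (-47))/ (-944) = 1/ 472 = 0.00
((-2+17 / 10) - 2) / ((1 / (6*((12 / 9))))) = -92 / 5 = -18.40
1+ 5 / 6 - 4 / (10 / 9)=-53 / 30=-1.77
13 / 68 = 0.19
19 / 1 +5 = 24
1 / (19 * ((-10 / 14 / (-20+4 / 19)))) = 2632 / 1805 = 1.46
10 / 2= 5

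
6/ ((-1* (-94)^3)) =3/ 415292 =0.00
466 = 466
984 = 984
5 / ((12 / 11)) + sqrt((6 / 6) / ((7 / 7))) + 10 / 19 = 1393 / 228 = 6.11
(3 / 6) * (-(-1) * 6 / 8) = 0.38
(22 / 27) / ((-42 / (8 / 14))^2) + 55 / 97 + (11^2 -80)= 2352450712 / 56593971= 41.57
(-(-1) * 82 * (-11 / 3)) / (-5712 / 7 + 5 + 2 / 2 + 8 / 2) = 451 / 1209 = 0.37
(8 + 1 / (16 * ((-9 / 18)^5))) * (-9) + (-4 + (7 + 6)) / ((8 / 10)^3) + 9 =-1755 / 64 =-27.42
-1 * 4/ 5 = -4/ 5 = -0.80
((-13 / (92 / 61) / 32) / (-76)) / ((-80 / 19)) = -793 / 942080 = -0.00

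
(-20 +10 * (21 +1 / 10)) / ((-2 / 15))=-2865 / 2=-1432.50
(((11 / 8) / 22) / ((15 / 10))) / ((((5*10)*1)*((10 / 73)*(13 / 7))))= 511 / 156000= 0.00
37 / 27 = 1.37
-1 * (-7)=7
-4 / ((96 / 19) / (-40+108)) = -323 / 6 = -53.83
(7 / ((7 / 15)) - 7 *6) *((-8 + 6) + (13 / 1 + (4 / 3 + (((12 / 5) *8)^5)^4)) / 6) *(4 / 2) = -417125829696780457506446400.00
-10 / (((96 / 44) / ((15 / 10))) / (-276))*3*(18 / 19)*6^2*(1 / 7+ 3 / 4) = 23054625 / 133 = 173343.05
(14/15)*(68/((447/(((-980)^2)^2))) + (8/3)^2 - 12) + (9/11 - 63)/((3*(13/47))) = 376702535260602548/2876445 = 130961146575.24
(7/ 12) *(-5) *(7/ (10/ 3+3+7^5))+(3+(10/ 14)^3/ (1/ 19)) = 137341401/ 13840736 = 9.92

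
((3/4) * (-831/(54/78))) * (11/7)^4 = -52722241/9604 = -5489.61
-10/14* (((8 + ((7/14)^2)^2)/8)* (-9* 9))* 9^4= 342779445/896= 382566.34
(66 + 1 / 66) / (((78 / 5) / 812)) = 3436.17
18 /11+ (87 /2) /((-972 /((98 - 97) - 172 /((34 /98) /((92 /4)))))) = 20676367 /40392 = 511.89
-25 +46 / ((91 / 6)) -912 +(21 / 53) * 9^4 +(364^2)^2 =84668689480716 / 4823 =17555191681.67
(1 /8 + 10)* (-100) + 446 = -566.50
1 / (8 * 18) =1 / 144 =0.01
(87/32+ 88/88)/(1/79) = 293.78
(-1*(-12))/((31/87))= 1044/31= 33.68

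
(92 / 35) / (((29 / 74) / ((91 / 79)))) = 88504 / 11455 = 7.73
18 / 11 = 1.64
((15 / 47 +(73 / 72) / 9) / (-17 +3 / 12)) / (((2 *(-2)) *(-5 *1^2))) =-13151 / 10202760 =-0.00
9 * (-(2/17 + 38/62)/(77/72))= -3240/527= -6.15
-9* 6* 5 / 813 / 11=-90 / 2981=-0.03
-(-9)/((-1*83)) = -9/83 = -0.11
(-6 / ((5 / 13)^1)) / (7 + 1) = -39 / 20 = -1.95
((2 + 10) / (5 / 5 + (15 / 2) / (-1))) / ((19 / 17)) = -408 / 247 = -1.65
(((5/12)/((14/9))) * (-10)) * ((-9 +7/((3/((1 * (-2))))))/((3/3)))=1025/28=36.61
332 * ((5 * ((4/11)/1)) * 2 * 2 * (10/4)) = 66400/11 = 6036.36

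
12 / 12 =1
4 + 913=917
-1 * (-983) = 983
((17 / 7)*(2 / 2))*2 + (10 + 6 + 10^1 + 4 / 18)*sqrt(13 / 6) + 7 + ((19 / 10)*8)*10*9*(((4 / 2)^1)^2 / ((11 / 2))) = 118*sqrt(78) / 27 + 77521 / 77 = 1045.36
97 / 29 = 3.34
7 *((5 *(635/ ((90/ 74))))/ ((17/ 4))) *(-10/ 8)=-822325/ 153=-5374.67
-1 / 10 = -0.10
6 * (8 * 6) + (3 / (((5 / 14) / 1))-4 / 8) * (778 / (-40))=26869 / 200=134.34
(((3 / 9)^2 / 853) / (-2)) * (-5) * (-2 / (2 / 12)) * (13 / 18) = -65 / 23031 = -0.00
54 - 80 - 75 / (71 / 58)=-87.27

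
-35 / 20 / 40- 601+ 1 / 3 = -288341 / 480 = -600.71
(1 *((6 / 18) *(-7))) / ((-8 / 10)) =35 / 12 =2.92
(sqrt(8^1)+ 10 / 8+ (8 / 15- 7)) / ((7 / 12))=-313 / 35+ 24 * sqrt(2) / 7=-4.09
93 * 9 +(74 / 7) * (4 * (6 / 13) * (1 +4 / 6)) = 79127 / 91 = 869.53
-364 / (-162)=182 / 81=2.25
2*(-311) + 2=-620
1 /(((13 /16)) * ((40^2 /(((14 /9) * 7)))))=49 /5850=0.01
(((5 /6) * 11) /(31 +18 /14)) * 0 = 0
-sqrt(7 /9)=-sqrt(7) /3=-0.88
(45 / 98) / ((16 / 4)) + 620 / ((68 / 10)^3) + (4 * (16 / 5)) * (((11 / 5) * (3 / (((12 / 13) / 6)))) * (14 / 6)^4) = 21162485675371 / 1299979800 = 16279.09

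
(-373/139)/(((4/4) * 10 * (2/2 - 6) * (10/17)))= 6341/69500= 0.09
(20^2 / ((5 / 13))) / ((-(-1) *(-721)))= -1040 / 721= -1.44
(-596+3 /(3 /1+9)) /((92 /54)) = -64341 /184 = -349.68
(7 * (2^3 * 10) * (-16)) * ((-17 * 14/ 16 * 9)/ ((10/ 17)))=2039184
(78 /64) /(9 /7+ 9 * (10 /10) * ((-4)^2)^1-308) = -273 /36448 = -0.01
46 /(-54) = -23 /27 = -0.85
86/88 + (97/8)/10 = 2.19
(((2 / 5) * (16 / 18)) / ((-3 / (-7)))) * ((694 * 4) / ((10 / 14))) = 2176384 / 675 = 3224.27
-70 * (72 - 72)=0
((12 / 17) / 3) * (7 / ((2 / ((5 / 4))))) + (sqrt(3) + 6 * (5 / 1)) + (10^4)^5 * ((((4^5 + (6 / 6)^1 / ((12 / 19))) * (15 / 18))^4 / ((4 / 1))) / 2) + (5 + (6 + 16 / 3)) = sqrt(3) + 1487708354287513797760009765635565397 / 223074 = 6669124838786742505894949000000.00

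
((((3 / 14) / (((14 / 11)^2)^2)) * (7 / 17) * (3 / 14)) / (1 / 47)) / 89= 6193143 / 1627455424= 0.00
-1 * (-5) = 5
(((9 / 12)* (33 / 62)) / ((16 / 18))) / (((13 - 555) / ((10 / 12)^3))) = -4125 / 8602624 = -0.00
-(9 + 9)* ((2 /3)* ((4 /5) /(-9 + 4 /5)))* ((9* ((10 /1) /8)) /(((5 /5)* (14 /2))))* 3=1620 /287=5.64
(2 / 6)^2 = 1 / 9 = 0.11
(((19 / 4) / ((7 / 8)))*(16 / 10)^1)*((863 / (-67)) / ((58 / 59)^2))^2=171468061857571 / 111124454315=1543.03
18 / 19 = 0.95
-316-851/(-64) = -19373/64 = -302.70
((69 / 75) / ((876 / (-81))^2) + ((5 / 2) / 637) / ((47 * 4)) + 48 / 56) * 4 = 55204438663 / 15954493100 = 3.46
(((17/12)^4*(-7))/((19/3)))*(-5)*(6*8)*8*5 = 14616175/342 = 42737.35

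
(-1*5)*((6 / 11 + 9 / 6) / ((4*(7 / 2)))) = -225 / 308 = -0.73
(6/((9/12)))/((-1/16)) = -128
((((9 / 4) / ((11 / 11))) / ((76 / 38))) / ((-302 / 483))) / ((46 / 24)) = -567 / 604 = -0.94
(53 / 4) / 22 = 53 / 88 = 0.60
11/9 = 1.22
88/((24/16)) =176/3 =58.67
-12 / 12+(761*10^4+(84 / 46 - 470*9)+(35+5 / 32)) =5597873203 / 736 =7605805.98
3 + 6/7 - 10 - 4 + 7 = -22/7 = -3.14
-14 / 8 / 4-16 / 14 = -177 / 112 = -1.58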